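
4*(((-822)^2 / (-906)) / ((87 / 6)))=-900912 / 4379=-205.73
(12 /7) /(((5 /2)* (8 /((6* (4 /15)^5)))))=2048 /2953125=0.00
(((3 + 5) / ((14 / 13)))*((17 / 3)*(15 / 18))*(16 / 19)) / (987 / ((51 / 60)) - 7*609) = -601120 / 63119007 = -0.01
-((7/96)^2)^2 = -0.00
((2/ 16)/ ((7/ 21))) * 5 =15/ 8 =1.88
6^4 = 1296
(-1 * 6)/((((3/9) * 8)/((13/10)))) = -117/40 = -2.92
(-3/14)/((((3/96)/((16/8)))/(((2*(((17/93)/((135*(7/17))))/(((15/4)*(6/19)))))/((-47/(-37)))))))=-26005376/433712475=-0.06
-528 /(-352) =3 /2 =1.50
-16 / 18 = -0.89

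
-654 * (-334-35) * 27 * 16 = 104252832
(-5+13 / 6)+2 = -5 / 6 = -0.83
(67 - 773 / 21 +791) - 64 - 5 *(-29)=902.19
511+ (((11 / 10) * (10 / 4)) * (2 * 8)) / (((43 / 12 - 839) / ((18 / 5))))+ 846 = 68010121 / 50125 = 1356.81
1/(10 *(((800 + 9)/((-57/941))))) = -0.00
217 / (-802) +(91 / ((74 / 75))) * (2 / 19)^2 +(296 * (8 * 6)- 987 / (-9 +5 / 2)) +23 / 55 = 109995392305111 / 7659304510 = 14361.02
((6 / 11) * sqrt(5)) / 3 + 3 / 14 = 3 / 14 + 2 * sqrt(5) / 11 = 0.62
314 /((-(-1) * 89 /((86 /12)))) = 6751 /267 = 25.28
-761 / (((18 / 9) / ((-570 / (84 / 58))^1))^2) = -5776009025 / 196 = -29469433.80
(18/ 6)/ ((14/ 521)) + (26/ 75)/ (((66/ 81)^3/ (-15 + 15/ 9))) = 9605697/ 93170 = 103.10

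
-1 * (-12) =12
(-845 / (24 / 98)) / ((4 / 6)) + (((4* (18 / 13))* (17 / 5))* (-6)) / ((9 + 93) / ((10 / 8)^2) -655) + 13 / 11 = -87268885949 / 16865992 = -5174.25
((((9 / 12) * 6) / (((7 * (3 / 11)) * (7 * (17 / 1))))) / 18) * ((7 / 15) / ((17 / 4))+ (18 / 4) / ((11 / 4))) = 2449 / 1274490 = 0.00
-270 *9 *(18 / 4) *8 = -87480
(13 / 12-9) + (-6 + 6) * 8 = -95 / 12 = -7.92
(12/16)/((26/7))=21/104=0.20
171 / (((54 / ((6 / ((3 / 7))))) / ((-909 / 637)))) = -63.26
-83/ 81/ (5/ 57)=-11.68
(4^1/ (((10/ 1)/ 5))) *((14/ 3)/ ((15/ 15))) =28/ 3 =9.33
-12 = -12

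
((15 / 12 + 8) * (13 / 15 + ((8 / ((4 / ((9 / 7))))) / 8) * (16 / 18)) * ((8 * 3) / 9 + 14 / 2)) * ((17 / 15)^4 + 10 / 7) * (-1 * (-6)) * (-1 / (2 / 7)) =-141634430201 / 21262500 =-6661.23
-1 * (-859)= 859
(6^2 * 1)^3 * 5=233280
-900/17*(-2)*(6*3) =32400/17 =1905.88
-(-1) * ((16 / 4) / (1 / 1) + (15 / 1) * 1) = 19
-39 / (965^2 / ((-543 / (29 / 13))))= 275301 / 27005525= 0.01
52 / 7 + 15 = 157 / 7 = 22.43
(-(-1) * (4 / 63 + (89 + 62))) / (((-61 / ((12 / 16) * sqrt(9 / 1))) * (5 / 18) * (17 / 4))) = -171306 / 36295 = -4.72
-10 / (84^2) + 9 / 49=643 / 3528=0.18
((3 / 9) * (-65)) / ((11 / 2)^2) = -260 / 363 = -0.72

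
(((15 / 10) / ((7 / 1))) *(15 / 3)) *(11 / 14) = 165 / 196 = 0.84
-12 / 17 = -0.71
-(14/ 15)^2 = -0.87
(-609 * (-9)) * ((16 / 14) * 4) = 25056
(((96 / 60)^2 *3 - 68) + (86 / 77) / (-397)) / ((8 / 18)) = -207450909 / 1528450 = -135.73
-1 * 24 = -24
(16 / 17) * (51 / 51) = 16 / 17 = 0.94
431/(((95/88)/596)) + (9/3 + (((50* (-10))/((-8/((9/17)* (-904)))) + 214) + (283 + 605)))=337763571/1615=209141.53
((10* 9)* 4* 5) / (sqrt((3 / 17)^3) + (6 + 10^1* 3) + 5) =181289700 / 4129363-45900* sqrt(51) / 4129363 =43.82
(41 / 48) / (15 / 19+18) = 779 / 17136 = 0.05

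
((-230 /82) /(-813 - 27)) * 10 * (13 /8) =1495 /27552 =0.05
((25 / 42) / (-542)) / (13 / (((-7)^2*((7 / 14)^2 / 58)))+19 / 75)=-4375 / 246210004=-0.00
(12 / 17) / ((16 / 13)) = 39 / 68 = 0.57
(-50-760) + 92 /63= -50938 /63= -808.54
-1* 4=-4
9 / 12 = 3 / 4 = 0.75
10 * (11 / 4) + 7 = 69 / 2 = 34.50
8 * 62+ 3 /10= 4963 /10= 496.30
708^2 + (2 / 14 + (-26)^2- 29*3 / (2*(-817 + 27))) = 5551458589 / 11060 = 501940.20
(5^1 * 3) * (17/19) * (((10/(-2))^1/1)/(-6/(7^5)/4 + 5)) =-42857850/3193273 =-13.42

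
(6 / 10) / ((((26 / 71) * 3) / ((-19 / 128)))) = -1349 / 16640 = -0.08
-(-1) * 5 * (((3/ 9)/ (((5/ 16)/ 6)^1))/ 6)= 16/ 3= 5.33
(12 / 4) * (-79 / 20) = -237 / 20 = -11.85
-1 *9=-9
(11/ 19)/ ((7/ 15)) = 165/ 133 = 1.24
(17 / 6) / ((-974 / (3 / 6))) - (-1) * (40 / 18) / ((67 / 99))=2570221 / 783096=3.28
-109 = -109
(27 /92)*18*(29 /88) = 7047 /4048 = 1.74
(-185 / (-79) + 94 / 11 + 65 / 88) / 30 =0.39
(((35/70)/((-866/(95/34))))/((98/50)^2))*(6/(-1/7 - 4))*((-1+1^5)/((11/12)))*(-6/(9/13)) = 0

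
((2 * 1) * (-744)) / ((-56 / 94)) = 17484 / 7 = 2497.71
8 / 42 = 0.19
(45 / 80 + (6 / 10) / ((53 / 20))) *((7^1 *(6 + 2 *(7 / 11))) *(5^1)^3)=2926875 / 583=5020.37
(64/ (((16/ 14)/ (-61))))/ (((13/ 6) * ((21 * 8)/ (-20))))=2440/ 13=187.69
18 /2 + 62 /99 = 953 /99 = 9.63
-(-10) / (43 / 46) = 460 / 43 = 10.70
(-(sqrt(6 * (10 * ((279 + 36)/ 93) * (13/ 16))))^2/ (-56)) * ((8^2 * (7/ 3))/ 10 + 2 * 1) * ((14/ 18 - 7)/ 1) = -57785/ 186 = -310.67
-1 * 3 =-3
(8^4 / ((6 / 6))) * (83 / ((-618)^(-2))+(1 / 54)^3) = 129841938432.03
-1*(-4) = 4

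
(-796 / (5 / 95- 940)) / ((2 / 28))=211736 / 17859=11.86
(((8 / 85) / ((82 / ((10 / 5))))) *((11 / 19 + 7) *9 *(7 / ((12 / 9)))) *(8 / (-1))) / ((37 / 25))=-2177280 / 489991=-4.44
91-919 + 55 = -773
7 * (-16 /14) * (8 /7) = -64 /7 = -9.14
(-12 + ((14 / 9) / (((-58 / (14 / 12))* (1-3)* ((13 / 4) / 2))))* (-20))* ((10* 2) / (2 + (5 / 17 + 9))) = -2637295 / 122148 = -21.59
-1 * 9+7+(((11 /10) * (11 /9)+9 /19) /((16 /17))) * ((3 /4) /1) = -20107 /36480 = -0.55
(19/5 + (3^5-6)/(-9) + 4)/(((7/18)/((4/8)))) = -834/35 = -23.83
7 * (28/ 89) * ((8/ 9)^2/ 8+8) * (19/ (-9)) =-2442944/ 64881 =-37.65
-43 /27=-1.59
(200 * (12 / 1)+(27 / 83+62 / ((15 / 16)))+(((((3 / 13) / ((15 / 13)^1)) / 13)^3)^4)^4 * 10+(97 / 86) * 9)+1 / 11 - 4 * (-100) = 141858798769589815710439095333478817672835146732138096073041553921711965813301503658294678205483 / 49313019756630258678042956632195726450002502534533688910893545198632637038826942443847656250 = 2876.70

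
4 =4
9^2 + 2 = 83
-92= -92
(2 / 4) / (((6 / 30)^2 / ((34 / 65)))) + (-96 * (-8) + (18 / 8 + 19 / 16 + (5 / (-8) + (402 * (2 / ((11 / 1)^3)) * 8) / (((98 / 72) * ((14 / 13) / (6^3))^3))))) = 133298413161823037 / 4652984336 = 28647939.37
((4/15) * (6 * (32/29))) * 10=512/29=17.66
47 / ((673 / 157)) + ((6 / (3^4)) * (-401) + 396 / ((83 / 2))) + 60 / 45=-11860223 / 1508193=-7.86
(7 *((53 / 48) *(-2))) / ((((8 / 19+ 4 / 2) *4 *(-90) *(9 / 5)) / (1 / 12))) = 7049 / 8584704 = 0.00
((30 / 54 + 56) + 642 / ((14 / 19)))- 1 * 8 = 57950 / 63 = 919.84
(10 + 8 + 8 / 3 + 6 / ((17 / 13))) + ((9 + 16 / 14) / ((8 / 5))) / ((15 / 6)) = 39685 / 1428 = 27.79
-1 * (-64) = 64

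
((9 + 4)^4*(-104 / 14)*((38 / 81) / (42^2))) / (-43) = 1.31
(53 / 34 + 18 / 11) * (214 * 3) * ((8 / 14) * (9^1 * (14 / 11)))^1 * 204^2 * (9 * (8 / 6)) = 811331043840 / 121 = 6705215238.35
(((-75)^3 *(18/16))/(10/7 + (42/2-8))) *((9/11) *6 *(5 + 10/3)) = -1345652.14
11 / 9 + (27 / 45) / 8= 467 / 360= 1.30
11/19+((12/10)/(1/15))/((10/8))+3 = 17.98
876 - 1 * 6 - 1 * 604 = 266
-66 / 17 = -3.88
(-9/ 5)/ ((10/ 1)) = -9/ 50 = -0.18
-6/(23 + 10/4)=-4/17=-0.24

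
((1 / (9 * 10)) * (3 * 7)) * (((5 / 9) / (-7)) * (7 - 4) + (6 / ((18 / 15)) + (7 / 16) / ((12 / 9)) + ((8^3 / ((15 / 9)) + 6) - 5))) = 2105309 / 28800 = 73.10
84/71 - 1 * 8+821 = 57807/71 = 814.18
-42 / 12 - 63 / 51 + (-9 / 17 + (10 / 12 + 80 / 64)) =-649 / 204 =-3.18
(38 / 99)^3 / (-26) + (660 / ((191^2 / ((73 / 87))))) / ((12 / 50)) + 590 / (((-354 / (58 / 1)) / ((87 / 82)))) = -56081673435590989 / 547138814648283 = -102.50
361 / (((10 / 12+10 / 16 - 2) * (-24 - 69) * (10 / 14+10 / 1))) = 20216 / 30225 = 0.67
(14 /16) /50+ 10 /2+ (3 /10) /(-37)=74139 /14800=5.01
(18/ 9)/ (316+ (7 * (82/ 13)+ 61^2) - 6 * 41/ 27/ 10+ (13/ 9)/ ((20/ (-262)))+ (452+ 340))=156/ 378559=0.00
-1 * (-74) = 74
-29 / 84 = -0.35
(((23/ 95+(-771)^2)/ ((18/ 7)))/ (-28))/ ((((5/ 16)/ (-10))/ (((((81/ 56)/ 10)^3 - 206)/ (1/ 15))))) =-1021474346456977081/ 1251264000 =-816353980.02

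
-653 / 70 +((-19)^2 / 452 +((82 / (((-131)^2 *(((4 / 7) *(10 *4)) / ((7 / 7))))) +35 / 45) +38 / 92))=-329942691041 / 44958250512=-7.34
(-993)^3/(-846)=108794073/94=1157383.76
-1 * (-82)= 82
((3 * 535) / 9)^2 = 286225 / 9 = 31802.78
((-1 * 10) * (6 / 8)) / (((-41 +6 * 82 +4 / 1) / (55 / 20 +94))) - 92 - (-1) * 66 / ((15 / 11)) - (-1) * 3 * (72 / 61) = -9248809 / 222040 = -41.65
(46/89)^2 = 2116/7921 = 0.27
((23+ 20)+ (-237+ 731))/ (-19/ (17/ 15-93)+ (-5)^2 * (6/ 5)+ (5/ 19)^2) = 267134946/ 15061075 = 17.74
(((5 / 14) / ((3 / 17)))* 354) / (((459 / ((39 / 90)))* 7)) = 767 / 7938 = 0.10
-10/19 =-0.53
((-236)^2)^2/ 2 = 1551022208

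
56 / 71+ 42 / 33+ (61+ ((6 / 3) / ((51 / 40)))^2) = 133100251 / 2031381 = 65.52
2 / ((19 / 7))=14 / 19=0.74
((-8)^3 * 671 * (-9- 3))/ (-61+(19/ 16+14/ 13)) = -857505792/ 12217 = -70189.55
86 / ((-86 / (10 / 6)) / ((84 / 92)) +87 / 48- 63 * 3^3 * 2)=-0.02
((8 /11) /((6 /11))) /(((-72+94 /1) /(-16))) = -0.97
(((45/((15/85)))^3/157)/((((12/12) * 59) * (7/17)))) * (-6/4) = -845650125/129682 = -6520.95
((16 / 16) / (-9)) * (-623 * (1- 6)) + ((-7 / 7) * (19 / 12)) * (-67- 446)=16781 / 36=466.14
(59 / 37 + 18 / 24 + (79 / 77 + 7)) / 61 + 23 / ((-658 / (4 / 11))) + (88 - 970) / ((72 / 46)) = -18405719769 / 32672332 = -563.34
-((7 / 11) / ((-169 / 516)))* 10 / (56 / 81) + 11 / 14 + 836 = 22509615 / 26026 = 864.89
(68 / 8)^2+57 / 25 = 7453 / 100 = 74.53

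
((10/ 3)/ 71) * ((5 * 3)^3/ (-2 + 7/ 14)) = -105.63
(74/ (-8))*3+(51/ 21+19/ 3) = -1595/ 84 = -18.99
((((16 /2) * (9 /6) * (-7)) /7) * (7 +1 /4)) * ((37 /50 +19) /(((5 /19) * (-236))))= 1631511 /59000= 27.65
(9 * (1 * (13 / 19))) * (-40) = -4680 / 19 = -246.32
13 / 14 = 0.93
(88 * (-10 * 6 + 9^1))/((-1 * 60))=374/5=74.80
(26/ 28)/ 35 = 13/ 490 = 0.03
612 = 612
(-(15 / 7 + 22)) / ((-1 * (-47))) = -169 / 329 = -0.51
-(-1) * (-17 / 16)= -17 / 16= -1.06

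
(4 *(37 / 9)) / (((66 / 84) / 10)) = 209.29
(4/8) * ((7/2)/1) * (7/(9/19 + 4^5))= 931/77860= 0.01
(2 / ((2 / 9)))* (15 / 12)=45 / 4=11.25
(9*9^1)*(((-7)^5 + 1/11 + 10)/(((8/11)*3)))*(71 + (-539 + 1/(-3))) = 1168183035/4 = 292045758.75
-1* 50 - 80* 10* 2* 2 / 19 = -4150 / 19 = -218.42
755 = 755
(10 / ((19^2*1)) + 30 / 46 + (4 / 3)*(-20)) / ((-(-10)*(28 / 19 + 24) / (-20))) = 647305 / 317262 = 2.04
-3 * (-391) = 1173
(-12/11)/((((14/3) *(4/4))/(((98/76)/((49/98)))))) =-126/209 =-0.60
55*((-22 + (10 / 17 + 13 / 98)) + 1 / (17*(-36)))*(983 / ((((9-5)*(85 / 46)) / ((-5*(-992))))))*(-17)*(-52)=-5116858590191920 / 7497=-682520820353.73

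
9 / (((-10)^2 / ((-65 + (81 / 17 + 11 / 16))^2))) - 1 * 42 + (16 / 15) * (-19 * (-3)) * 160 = 74021987681 / 7398400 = 10005.13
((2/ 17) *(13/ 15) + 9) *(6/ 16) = 2321/ 680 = 3.41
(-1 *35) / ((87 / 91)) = -3185 / 87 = -36.61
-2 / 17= -0.12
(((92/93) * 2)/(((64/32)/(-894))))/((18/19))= -260452/279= -933.52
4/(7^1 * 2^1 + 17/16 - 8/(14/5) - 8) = 448/471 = 0.95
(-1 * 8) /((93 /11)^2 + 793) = -484 /52301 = -0.01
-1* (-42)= 42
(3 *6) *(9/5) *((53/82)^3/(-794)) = -12059037/1094465480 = -0.01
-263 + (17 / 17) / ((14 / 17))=-3665 / 14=-261.79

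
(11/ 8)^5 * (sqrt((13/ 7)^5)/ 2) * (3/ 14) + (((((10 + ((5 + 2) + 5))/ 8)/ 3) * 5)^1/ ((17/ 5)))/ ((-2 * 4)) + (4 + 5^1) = 11.31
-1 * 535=-535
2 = 2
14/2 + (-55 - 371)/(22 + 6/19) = -12.09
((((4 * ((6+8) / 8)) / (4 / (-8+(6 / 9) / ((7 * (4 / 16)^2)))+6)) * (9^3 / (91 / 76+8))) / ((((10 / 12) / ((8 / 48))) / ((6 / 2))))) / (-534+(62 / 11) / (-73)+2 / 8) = -1568663712 / 13539090605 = -0.12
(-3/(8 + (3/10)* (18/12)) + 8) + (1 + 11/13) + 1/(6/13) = 11821/1014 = 11.66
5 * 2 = 10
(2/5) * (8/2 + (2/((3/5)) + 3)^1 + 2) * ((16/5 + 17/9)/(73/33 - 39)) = -93203/136575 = -0.68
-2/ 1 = -2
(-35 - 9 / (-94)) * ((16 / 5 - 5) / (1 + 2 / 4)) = 9843 / 235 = 41.89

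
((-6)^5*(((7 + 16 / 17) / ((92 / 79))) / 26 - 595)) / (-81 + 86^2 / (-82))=-963797306580 / 35677577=-27014.09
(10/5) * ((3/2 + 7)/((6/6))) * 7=119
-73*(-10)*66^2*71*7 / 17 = 1580400360 / 17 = 92964727.06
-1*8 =-8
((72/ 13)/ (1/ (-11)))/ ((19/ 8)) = -6336/ 247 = -25.65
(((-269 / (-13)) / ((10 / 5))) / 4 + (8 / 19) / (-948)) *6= 1211099 / 78052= 15.52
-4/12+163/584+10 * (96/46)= 838775/40296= 20.82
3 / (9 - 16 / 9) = 27 / 65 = 0.42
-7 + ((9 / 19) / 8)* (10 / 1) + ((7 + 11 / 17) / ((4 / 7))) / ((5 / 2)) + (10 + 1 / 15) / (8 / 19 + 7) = 824003 / 2732580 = 0.30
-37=-37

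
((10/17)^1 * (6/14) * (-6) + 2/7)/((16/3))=-219/952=-0.23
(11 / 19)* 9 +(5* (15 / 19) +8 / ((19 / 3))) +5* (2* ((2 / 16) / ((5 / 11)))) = 1001 / 76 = 13.17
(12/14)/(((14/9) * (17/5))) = 135/833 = 0.16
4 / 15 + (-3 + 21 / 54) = -211 / 90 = -2.34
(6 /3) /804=1 /402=0.00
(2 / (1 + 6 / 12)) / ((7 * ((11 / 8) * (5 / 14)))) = 64 / 165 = 0.39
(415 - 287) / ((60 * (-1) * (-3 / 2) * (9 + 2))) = 64 / 495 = 0.13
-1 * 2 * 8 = -16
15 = 15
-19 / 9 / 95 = -1 / 45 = -0.02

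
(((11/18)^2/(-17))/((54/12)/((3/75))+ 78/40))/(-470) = 121/296283582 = 0.00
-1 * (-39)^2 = -1521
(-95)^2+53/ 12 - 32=107969/ 12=8997.42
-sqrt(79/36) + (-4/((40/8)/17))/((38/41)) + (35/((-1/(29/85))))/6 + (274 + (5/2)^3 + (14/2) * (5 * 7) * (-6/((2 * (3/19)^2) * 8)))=-22043117/6460 - sqrt(79)/6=-3413.73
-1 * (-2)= 2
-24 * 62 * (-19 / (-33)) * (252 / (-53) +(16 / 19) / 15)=4025.40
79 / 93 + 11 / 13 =2050 / 1209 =1.70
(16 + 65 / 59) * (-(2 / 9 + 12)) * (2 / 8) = -55495 / 1062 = -52.26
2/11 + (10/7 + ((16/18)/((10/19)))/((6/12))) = 17284/3465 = 4.99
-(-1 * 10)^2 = -100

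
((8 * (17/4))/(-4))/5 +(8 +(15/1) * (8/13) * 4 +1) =5749/130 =44.22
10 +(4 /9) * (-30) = -10 /3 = -3.33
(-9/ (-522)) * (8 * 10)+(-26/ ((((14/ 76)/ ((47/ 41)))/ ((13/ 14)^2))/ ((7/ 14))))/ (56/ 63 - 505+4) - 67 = -65.48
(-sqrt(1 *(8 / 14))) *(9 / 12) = -3 *sqrt(7) / 14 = -0.57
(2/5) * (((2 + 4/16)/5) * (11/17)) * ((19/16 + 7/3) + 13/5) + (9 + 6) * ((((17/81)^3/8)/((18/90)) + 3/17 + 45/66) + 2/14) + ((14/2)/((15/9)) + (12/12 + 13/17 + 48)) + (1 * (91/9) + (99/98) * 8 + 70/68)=577881952075441/6492791844000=89.00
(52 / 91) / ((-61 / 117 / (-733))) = 343044 / 427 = 803.38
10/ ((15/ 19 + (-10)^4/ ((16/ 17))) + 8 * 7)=95/ 101477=0.00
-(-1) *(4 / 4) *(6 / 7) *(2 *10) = 120 / 7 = 17.14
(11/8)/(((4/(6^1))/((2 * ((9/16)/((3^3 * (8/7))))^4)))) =26411/57982058496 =0.00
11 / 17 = 0.65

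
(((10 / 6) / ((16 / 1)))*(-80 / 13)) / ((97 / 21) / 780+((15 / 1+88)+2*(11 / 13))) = -10500 / 1714957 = -0.01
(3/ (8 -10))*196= -294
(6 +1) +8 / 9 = 71 / 9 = 7.89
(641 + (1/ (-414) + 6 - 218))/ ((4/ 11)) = 1953655/ 1656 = 1179.74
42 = 42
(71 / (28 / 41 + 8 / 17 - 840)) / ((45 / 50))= -247435 / 2631042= -0.09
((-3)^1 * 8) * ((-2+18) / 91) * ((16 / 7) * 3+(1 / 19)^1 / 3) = -27008 / 931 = -29.01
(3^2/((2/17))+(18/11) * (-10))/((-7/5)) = -945/22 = -42.95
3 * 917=2751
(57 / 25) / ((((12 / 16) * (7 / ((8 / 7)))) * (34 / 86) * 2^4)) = 1634 / 20825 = 0.08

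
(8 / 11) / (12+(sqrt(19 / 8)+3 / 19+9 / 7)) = 15219456 / 277634071 - 283024*sqrt(38) / 277634071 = 0.05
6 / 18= 1 / 3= 0.33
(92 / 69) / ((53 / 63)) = 84 / 53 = 1.58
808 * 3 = 2424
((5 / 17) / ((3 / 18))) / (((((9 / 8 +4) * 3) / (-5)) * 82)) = -0.01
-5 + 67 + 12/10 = 63.20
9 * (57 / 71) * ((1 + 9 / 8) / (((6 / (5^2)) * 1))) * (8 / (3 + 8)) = 46.53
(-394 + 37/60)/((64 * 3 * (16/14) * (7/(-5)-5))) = 165221/589824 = 0.28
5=5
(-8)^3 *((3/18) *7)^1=-1792/3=-597.33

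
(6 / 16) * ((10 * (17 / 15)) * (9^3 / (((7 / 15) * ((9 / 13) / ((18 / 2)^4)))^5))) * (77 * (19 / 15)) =10024025785513771884153337018125 / 9604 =1043734463297977080815633000.00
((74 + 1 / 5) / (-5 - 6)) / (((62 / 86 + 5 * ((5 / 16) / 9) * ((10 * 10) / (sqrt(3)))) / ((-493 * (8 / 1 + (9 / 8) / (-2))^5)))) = -1413813287092474709343 / 2589924336271360 + 9079147452953466622125 * sqrt(3) / 2071939469017088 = 7043880.51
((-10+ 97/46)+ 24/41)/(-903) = 4593/567686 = 0.01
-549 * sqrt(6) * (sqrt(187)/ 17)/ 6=-183 * sqrt(1122)/ 34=-180.29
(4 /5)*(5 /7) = 4 /7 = 0.57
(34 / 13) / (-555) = -34 / 7215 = -0.00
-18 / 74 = -9 / 37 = -0.24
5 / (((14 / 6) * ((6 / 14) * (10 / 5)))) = 5 / 2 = 2.50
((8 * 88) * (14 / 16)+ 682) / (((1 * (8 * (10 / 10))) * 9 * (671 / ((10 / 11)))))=295 / 12078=0.02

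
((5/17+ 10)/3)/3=175/153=1.14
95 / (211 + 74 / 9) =855 / 1973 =0.43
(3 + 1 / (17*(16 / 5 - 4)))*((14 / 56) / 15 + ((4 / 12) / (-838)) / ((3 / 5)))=14129 / 301680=0.05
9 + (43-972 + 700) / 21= -40 / 21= -1.90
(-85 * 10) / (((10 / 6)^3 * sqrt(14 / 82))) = -918 * sqrt(287) / 35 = -444.34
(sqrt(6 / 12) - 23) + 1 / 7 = -160 / 7 + sqrt(2) / 2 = -22.15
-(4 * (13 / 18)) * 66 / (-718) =286 / 1077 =0.27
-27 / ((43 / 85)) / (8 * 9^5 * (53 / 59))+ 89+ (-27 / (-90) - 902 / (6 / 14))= -401797470079 / 199366920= -2015.37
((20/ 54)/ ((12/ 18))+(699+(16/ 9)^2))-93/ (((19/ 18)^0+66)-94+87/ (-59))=32023349/ 45360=705.98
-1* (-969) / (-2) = -969 / 2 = -484.50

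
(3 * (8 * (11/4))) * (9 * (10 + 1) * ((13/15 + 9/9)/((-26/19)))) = -579348/65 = -8913.05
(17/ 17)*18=18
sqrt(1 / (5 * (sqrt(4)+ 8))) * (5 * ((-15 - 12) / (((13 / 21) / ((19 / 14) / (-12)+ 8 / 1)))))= -35775 * sqrt(2) / 208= -243.24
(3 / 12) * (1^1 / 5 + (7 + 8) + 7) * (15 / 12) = 111 / 16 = 6.94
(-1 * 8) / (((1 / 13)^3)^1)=-17576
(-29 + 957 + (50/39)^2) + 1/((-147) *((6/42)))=9897409/10647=929.60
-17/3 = -5.67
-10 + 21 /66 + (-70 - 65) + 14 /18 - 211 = -70271 /198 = -354.90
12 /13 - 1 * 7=-79 /13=-6.08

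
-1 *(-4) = 4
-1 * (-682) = 682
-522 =-522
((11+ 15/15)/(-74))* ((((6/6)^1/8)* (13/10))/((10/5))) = -39/2960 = -0.01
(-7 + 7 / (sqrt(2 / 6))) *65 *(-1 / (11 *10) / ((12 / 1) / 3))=91 / 88 - 91 *sqrt(3) / 88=-0.76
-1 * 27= -27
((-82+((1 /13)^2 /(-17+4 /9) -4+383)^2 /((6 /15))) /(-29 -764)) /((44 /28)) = -1593537963036936 /5531103924203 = -288.10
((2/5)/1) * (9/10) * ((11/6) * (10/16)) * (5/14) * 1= 33/224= 0.15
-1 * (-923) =923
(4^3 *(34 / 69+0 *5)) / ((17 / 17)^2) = 2176 / 69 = 31.54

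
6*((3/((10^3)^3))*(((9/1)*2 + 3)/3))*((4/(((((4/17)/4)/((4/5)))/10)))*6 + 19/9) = 41153/100000000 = 0.00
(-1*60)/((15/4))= -16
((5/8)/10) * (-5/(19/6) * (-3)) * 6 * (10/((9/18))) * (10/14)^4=421875/45619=9.25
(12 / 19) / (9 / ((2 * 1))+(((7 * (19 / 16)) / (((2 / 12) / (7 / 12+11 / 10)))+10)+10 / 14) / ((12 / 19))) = 161280 / 39426311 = 0.00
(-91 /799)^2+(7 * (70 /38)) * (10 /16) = 783299937 /97036952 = 8.07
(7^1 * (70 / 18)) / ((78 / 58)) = 7105 / 351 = 20.24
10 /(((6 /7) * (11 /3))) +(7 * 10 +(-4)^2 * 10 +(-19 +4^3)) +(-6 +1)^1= 3005 /11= 273.18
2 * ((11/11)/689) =2/689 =0.00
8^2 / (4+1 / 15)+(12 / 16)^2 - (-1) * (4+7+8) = 34453 / 976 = 35.30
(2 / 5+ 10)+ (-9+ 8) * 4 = 32 / 5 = 6.40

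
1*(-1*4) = -4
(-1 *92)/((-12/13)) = 299/3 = 99.67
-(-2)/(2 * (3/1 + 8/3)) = 3/17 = 0.18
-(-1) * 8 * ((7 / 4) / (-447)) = -14 / 447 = -0.03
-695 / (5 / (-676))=93964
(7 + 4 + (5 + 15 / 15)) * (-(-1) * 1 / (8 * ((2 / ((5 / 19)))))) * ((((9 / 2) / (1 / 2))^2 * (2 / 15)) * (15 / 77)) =6885 / 11704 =0.59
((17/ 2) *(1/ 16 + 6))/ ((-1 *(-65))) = 1649/ 2080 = 0.79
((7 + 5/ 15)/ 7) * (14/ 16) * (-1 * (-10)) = 55/ 6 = 9.17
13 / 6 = 2.17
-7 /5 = -1.40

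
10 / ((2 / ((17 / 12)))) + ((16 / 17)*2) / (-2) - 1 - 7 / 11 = 4.51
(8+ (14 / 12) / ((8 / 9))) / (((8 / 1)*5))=149 / 640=0.23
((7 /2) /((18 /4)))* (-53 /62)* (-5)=1855 /558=3.32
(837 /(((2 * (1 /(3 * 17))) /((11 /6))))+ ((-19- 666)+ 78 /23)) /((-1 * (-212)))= 3537229 /19504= 181.36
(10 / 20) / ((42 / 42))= 1 / 2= 0.50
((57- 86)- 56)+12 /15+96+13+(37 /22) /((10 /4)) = 25.47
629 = 629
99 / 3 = 33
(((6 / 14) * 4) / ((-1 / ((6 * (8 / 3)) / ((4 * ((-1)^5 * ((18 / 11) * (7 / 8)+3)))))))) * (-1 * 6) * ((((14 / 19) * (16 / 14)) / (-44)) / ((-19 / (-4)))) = 0.04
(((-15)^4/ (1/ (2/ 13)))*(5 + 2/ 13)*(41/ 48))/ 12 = 2857.23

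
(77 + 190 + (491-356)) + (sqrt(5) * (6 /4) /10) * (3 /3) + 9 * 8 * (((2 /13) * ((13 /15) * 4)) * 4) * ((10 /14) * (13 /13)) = 512.05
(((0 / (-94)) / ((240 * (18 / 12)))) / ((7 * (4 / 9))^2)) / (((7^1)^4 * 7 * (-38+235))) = 0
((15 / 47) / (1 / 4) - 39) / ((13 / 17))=-30141 / 611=-49.33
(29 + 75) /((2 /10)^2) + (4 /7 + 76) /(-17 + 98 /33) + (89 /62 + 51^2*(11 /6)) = 739916460 /100471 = 7364.48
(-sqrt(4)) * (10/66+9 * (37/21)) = -7396/231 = -32.02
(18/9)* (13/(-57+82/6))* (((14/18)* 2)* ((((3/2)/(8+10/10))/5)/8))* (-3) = 7/600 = 0.01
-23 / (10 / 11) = -253 / 10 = -25.30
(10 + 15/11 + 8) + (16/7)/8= 1513/77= 19.65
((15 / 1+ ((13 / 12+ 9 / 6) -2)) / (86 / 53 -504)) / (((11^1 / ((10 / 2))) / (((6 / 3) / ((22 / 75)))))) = -112625 / 1171544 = -0.10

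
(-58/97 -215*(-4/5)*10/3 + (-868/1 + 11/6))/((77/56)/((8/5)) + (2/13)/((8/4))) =-71043232/226689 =-313.40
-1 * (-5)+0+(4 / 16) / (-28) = 559 / 112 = 4.99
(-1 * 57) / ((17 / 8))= -456 / 17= -26.82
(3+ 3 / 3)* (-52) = -208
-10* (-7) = 70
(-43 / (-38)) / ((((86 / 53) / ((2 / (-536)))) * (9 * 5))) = -53 / 916560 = -0.00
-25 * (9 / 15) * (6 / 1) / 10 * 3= -27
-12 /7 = -1.71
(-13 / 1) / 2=-13 / 2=-6.50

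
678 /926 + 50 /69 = 46541 /31947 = 1.46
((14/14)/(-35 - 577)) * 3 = -1/204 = -0.00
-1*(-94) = 94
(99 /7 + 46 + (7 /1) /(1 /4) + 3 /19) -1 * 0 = 11744 /133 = 88.30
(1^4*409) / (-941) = -409 / 941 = -0.43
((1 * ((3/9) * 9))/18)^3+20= 4321/216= 20.00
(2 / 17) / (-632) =-1 / 5372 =-0.00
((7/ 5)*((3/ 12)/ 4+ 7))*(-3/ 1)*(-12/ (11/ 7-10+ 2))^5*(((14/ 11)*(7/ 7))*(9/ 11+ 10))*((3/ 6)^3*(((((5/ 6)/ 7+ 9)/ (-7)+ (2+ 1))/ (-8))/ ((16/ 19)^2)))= 40712085738331/ 117612000000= 346.16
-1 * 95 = -95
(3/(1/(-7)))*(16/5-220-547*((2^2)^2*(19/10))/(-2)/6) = -122738/5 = -24547.60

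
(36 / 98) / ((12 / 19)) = 0.58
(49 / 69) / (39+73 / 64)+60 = 60.02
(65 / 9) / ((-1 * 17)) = -0.42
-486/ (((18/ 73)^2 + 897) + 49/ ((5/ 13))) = -6474735/ 13648379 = -0.47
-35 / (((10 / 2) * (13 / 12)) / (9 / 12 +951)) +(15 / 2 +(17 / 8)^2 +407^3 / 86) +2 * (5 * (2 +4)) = 27828925775 / 35776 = 777865.77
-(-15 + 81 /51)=13.41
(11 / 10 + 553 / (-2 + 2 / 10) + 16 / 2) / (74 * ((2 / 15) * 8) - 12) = -26831 / 6024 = -4.45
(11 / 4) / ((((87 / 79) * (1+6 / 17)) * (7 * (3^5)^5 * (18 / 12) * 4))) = 0.00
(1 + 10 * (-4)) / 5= -39 / 5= -7.80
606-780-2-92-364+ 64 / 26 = -8184 / 13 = -629.54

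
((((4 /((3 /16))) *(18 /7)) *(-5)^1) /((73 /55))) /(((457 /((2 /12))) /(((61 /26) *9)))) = -4831200 /3035851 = -1.59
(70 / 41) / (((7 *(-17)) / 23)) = -230 / 697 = -0.33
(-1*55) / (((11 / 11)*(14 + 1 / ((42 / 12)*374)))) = -71995 / 18327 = -3.93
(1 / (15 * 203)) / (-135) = -1 / 411075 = -0.00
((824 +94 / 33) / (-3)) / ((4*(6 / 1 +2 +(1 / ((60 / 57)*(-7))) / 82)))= -78310820 / 9090279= -8.61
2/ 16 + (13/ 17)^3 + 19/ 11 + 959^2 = 397619556419/ 432344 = 919683.30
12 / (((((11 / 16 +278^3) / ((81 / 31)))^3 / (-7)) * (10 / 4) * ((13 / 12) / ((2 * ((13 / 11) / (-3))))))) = 2925595459584 / 66559633806929068972343239229035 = 0.00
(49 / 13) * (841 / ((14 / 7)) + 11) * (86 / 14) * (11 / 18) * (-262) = -374318483 / 234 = -1599651.64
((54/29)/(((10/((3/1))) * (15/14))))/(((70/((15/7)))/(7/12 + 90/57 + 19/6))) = 6561/77140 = 0.09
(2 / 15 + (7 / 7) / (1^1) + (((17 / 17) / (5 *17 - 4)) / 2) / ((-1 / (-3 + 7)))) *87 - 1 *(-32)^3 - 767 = 4333156 / 135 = 32097.45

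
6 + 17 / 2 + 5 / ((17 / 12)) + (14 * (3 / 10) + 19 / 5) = 885 / 34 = 26.03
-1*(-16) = 16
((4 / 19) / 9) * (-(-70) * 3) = 4.91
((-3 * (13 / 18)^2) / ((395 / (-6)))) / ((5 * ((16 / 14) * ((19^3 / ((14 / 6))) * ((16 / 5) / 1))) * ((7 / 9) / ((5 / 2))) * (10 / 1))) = 1183 / 8322984960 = 0.00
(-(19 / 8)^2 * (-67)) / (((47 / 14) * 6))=169309 / 9024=18.76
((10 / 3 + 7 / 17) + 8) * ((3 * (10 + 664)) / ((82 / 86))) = 17360218 / 697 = 24907.06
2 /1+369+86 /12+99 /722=409703 /1083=378.30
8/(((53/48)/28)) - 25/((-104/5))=1124833/5512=204.07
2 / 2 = 1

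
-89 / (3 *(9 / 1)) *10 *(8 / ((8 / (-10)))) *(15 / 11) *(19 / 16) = 211375 / 396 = 533.78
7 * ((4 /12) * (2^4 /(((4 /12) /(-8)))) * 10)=-8960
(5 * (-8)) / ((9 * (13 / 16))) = -640 / 117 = -5.47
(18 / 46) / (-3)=-3 / 23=-0.13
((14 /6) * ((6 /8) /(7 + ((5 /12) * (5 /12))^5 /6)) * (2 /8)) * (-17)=-2763062378496 /2600539063033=-1.06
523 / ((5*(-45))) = -523 / 225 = -2.32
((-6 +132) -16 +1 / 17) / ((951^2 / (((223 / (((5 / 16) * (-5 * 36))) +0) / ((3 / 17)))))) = -1668932 / 610470675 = -0.00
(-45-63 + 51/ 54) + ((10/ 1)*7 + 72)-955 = -920.06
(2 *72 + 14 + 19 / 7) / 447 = 375 / 1043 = 0.36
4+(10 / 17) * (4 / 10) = 72 / 17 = 4.24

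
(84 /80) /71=21 /1420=0.01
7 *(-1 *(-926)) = 6482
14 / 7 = 2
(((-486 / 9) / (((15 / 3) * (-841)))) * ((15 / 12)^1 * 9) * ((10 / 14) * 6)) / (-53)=-3645 / 312011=-0.01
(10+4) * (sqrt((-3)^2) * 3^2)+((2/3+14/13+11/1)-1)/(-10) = 73481/195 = 376.83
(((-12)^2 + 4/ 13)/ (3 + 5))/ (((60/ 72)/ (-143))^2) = 13279266/ 25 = 531170.64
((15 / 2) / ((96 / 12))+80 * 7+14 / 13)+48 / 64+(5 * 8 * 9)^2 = 27073855 / 208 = 130162.76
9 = 9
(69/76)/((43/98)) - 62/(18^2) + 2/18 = 131620/66177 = 1.99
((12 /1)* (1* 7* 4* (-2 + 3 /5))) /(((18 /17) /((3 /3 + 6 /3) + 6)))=-19992 /5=-3998.40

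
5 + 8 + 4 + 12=29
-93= -93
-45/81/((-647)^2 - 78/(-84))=-70/52744851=-0.00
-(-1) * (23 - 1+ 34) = 56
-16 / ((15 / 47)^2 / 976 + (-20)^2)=-34495744 / 862393825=-0.04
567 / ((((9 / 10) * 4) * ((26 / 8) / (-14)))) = -678.46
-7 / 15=-0.47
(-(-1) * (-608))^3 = -224755712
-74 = -74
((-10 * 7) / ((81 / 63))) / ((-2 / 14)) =3430 / 9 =381.11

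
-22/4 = -11/2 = -5.50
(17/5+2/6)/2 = 28/15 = 1.87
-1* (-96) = 96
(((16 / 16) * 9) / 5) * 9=81 / 5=16.20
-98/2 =-49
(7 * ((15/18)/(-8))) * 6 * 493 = -17255/8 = -2156.88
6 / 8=3 / 4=0.75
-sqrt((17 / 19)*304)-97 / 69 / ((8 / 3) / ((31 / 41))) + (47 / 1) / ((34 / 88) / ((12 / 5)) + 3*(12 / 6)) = 177430133 / 24540632-4*sqrt(17) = -9.26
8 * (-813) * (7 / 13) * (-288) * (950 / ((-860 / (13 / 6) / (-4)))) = 415215360 / 43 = 9656171.16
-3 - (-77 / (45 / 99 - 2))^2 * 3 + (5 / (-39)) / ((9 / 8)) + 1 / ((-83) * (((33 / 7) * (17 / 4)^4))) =-199409282565442 / 26765390223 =-7450.27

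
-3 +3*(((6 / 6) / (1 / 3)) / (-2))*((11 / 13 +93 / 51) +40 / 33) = -49758 / 2431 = -20.47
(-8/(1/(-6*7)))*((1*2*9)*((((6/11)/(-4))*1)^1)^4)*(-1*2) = -61236/14641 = -4.18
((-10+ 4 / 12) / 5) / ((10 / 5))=-29 / 30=-0.97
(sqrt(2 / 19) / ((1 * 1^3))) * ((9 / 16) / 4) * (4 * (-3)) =-27 * sqrt(38) / 304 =-0.55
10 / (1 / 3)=30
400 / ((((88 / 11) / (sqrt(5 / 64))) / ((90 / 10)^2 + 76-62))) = 2375 * sqrt(5) / 4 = 1327.67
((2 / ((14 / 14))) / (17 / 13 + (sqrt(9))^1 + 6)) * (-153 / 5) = -1989 / 335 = -5.94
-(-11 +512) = -501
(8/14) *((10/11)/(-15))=-8/231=-0.03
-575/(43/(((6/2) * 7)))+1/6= -72407/258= -280.65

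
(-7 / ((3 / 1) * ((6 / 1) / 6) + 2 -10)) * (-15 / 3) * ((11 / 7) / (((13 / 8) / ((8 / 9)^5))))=-2883584 / 767637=-3.76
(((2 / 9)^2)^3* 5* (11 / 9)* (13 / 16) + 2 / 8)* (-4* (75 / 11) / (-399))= 119860225 / 6997483647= 0.02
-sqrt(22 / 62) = -sqrt(341) / 31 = -0.60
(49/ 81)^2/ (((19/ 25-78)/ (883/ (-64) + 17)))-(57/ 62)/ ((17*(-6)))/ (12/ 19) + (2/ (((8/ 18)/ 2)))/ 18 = 213268274617/ 427309846848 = 0.50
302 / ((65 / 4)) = 1208 / 65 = 18.58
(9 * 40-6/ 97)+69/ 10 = 355833/ 970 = 366.84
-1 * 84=-84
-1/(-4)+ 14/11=67/44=1.52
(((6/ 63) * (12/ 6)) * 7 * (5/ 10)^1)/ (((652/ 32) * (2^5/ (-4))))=-2/ 489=-0.00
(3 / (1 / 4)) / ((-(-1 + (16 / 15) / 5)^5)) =28476562500 / 714924299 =39.83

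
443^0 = 1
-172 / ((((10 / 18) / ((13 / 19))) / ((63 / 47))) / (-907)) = 1149905484 / 4465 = 257537.62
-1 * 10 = -10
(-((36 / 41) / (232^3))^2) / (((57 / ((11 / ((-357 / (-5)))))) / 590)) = -146025 / 18520222792752013312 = -0.00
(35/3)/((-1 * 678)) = -35/2034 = -0.02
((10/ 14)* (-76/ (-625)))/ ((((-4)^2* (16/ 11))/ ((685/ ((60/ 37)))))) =1.58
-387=-387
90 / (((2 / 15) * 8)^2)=10125 / 128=79.10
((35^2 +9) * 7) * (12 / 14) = 7404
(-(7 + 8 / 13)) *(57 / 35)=-12.40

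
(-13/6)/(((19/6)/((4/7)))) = -52/133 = -0.39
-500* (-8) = 4000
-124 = -124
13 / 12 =1.08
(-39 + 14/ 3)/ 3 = -103/ 9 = -11.44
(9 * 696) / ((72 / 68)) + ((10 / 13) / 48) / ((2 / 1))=3691589 / 624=5916.01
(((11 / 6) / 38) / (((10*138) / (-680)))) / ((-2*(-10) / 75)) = -935 / 10488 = -0.09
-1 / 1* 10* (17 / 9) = -170 / 9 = -18.89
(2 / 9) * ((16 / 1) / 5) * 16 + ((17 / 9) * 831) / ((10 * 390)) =45943 / 3900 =11.78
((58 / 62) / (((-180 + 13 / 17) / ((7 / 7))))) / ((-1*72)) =493 / 6800904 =0.00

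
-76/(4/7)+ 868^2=753291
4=4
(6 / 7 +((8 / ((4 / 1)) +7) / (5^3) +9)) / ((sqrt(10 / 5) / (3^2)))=39096 * sqrt(2) / 875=63.19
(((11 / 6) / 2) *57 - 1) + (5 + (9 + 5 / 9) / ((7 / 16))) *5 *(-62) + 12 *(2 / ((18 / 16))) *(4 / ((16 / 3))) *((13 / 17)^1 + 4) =-35100133 / 4284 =-8193.31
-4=-4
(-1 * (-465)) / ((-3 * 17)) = -155 / 17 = -9.12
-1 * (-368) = 368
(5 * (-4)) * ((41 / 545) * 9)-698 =-77558 / 109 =-711.54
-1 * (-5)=5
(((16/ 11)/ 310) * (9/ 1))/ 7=72/ 11935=0.01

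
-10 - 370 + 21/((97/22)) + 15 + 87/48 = -556275/1552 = -358.42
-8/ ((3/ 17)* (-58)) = 68/ 87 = 0.78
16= 16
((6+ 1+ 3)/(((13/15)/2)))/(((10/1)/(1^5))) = 30/13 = 2.31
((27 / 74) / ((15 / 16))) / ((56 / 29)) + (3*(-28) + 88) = 5441 / 1295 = 4.20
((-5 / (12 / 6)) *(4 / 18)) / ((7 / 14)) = -10 / 9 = -1.11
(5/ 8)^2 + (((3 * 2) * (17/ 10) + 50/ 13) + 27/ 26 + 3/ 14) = 456879/ 29120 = 15.69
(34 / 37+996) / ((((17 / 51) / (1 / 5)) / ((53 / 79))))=5864874 / 14615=401.29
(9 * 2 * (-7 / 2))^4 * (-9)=-141776649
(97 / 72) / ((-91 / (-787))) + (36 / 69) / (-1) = 11.13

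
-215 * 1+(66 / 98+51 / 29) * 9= -274411 / 1421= -193.11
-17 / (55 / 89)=-1513 / 55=-27.51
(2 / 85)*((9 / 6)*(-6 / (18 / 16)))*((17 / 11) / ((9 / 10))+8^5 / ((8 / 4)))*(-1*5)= 25954976 / 1683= 15421.85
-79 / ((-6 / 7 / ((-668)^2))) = 123380936 / 3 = 41126978.67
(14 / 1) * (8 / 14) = 8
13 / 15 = 0.87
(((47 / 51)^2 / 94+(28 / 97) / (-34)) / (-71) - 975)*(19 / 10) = -132735975715 / 71652348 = -1852.50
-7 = -7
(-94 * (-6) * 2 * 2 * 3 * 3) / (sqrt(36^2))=564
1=1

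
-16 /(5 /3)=-48 /5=-9.60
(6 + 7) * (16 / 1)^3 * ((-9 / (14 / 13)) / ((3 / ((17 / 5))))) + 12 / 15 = -17651684 / 35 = -504333.83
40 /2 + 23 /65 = 1323 /65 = 20.35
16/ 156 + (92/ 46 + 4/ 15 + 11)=869/ 65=13.37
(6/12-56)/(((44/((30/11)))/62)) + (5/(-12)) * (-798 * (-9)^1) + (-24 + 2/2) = -390683/121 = -3228.79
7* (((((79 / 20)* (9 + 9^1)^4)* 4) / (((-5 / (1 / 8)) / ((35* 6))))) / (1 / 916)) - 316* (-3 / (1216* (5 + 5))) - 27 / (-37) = -6280225415789343 / 112480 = -55834151989.59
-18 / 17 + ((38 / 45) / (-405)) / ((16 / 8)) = -328373 / 309825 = -1.06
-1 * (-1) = 1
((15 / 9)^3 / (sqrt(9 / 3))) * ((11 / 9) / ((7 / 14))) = 2750 * sqrt(3) / 729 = 6.53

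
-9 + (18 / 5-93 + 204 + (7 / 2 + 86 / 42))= 23341 / 210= 111.15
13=13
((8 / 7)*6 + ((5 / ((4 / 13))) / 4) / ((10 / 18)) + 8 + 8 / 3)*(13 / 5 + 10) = 5007 / 16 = 312.94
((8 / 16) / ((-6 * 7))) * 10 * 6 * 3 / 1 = -15 / 7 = -2.14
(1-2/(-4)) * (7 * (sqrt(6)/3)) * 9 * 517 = 32571 * sqrt(6)/2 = 39891.17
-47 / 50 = -0.94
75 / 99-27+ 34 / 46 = -19357 / 759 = -25.50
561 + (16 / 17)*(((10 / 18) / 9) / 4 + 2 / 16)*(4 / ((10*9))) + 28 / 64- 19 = 537800059 / 991440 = 542.44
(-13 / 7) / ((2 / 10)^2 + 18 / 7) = -325 / 457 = -0.71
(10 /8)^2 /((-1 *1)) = -25 /16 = -1.56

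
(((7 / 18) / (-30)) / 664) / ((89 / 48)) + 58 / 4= 4820014 / 332415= 14.50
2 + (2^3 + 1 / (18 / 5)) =185 / 18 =10.28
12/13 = 0.92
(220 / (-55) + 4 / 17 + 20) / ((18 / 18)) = 16.24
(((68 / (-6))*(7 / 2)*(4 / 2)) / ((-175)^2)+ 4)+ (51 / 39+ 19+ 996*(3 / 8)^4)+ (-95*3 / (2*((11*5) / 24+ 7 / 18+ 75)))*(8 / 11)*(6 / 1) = 55276854596413 / 1535614080000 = 36.00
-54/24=-9/4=-2.25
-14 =-14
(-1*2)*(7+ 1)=-16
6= 6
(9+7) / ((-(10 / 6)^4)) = -1296 / 625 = -2.07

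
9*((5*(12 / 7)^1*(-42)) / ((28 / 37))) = -4281.43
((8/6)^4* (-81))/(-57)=256/57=4.49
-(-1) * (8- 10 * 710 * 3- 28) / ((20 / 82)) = -87412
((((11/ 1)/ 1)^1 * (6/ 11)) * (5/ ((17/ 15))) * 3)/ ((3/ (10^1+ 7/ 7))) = 4950/ 17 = 291.18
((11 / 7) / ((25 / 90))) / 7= 198 / 245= 0.81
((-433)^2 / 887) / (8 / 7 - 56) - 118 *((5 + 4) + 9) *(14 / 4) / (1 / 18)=-45578750119 / 340608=-133815.85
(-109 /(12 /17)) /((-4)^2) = -1853 /192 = -9.65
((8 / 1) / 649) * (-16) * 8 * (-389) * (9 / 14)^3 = 163.06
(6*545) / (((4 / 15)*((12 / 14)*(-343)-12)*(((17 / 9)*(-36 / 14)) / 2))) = 19075 / 1156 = 16.50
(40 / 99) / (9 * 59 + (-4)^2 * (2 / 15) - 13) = 0.00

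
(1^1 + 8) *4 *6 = 216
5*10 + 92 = 142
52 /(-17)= -52 /17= -3.06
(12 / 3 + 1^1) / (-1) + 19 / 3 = 4 / 3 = 1.33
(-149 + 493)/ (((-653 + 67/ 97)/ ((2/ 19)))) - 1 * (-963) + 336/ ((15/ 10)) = 713475893/ 601103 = 1186.94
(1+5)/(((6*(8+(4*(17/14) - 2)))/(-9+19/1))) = 0.92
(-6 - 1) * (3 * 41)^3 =-13026069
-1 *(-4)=4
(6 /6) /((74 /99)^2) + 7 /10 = 68171 /27380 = 2.49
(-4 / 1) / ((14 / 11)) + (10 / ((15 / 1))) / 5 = -316 / 105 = -3.01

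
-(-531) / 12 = 177 / 4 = 44.25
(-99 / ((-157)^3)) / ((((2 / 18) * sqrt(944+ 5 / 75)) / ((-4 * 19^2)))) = -1286604 * sqrt(15) / 460517267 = -0.01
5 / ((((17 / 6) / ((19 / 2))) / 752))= 214320 / 17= 12607.06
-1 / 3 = -0.33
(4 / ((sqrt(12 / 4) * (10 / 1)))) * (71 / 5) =142 * sqrt(3) / 75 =3.28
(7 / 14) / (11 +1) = 1 / 24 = 0.04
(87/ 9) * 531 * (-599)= -3074667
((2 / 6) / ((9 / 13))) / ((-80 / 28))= -91 / 540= -0.17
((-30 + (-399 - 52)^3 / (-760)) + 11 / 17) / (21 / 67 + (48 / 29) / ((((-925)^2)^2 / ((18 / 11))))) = 4879050721169739143046875 / 12672707706702707592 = 385004.60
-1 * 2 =-2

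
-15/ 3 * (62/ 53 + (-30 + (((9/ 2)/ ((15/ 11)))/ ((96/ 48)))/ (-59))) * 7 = 12633523/ 12508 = 1010.04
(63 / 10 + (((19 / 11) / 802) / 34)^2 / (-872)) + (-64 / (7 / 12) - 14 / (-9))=-2517197184706929139 / 24712630726734720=-101.86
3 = 3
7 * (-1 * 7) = -49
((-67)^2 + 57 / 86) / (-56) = -386111 / 4816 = -80.17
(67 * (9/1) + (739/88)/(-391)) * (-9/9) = -20747285/34408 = -602.98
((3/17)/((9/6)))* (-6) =-0.71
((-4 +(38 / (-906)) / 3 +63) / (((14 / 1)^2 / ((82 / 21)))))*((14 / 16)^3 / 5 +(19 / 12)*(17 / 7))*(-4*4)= -351544158283 / 4698660960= -74.82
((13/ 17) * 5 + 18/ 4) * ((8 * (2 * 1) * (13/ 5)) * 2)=58864/ 85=692.52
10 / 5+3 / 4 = 11 / 4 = 2.75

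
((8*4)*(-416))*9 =-119808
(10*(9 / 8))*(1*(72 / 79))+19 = 2311 / 79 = 29.25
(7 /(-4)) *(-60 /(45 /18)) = 42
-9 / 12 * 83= -249 / 4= -62.25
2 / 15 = 0.13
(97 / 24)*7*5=3395 / 24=141.46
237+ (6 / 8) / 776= 735651 / 3104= 237.00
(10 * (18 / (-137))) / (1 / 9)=-1620 / 137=-11.82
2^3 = 8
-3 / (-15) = 1 / 5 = 0.20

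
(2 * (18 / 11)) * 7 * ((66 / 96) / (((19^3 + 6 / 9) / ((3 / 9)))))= 63 / 82316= 0.00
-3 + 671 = 668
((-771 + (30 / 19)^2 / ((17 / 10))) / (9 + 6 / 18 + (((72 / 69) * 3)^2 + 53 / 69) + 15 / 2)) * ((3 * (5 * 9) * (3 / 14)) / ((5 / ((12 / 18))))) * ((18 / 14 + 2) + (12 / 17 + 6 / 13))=-30638614671234 / 63515182213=-482.38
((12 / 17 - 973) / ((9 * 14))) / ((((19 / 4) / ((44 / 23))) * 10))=-727276 / 2340135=-0.31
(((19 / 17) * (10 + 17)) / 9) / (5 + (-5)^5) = -19 / 17680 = -0.00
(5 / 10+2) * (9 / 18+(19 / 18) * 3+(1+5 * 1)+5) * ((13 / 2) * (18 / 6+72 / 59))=59345 / 59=1005.85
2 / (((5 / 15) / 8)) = 48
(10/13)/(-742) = -5/4823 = -0.00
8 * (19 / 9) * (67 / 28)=2546 / 63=40.41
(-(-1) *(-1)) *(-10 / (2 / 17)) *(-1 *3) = -255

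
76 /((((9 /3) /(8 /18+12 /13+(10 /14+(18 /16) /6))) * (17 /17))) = 565003 /9828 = 57.49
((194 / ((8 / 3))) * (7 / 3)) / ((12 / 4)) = 679 / 12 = 56.58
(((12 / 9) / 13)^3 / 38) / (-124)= -8 / 34938891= -0.00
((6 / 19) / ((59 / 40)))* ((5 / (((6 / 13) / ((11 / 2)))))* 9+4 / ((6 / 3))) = 129180 / 1121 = 115.24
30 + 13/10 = 313/10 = 31.30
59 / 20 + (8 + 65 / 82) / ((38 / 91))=93504 / 3895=24.01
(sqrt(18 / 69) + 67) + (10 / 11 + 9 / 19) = sqrt(138) / 23 + 14292 / 209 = 68.89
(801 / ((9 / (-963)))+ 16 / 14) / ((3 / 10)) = -285686.19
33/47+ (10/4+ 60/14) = 4927/658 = 7.49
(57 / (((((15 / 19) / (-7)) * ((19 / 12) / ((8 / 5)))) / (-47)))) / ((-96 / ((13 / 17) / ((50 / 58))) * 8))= -2356627 / 85000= -27.73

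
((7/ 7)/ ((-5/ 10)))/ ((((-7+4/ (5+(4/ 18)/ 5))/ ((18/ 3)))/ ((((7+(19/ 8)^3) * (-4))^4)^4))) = 13625472137128921234923316193198901867330869719575676305689767800681/ 1828986568418893032149867331967778816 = 7449738763750329289160497000000.00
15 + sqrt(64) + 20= 43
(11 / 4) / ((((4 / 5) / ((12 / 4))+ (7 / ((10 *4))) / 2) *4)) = 33 / 17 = 1.94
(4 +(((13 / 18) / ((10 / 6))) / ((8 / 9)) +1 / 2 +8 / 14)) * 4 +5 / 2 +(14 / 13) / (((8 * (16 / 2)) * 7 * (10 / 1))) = 720311 / 29120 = 24.74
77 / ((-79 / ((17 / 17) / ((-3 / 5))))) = 385 / 237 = 1.62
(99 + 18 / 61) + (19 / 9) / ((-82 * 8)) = 35759369 / 360144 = 99.29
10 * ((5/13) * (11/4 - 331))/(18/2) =-2525/18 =-140.28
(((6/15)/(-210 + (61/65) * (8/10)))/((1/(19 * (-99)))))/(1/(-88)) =-10759320/34003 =-316.42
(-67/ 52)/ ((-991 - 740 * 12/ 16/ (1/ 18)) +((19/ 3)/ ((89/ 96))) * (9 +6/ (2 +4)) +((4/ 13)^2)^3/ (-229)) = 507010616411/ 4294150181945252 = 0.00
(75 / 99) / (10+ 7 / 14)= 50 / 693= 0.07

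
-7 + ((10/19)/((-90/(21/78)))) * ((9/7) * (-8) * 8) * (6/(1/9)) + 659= 659.00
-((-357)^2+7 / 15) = -1911742 / 15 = -127449.47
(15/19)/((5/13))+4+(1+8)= 286/19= 15.05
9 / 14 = 0.64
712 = 712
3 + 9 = 12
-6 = -6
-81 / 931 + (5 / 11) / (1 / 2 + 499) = -880799 / 10230759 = -0.09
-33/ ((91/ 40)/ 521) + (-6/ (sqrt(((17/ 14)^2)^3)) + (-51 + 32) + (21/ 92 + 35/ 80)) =-1246954571913/ 164526544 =-7579.05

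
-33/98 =-0.34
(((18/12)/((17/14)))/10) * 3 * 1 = 63/170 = 0.37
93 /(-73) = -93 /73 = -1.27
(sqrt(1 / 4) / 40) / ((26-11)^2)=1 / 18000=0.00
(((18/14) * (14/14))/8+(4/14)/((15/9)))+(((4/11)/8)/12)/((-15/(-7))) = 1157/3465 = 0.33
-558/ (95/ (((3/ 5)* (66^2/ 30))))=-1215324/ 2375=-511.72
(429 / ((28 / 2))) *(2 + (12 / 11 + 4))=1521 / 7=217.29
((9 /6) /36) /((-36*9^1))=-1 /7776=-0.00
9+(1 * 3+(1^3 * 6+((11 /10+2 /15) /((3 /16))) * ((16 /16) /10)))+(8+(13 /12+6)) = 30367 /900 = 33.74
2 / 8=1 / 4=0.25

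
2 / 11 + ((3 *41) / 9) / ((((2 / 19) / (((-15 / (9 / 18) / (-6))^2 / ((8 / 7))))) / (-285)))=-142459593 / 176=-809429.51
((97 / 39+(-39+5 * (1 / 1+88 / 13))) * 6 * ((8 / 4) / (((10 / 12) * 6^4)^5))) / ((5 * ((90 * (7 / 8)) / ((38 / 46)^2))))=361 / 10930423396320000000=0.00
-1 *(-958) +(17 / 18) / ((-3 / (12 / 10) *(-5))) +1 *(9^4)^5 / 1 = 2735474728287809195792 / 225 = 12157665459056929759.08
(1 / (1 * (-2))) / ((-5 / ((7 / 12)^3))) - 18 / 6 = -51497 / 17280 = -2.98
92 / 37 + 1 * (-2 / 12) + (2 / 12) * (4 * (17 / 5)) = 4.59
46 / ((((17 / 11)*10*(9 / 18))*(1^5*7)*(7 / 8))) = 4048 / 4165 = 0.97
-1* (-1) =1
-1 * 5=-5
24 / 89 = 0.27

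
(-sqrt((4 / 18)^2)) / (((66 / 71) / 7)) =-497 / 297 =-1.67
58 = 58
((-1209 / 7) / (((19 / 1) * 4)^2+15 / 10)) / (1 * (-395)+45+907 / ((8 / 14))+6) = -9672 / 402241105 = -0.00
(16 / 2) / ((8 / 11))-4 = 7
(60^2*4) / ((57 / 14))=67200 / 19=3536.84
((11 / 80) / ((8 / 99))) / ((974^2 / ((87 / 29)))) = 3267 / 607152640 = 0.00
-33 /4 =-8.25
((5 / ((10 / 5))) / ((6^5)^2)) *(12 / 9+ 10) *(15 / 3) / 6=425 / 1088391168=0.00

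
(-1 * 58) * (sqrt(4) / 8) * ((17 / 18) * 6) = -493 / 6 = -82.17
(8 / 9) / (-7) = -8 / 63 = -0.13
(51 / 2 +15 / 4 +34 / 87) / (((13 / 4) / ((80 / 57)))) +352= 23517584 / 64467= 364.80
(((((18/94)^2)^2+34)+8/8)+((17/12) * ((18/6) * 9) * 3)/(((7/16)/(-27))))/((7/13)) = -3129099723880/239104369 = -13086.75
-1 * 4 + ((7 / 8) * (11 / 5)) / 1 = -83 / 40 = -2.08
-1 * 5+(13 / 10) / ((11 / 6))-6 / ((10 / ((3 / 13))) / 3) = -673 / 143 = -4.71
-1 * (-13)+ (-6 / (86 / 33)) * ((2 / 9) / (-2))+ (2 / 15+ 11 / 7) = 67547 / 4515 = 14.96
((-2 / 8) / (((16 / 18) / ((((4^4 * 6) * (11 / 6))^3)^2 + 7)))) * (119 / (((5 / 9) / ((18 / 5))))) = -43258394063123151392949273 / 400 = -108145985157807878482373.20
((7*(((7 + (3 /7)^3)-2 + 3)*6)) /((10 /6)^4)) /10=673353 /153125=4.40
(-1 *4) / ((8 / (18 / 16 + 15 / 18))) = -47 / 48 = -0.98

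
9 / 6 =3 / 2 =1.50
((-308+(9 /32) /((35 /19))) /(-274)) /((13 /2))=344789 /1994720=0.17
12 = 12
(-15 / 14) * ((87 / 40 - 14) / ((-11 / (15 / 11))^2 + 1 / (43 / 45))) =13728825 / 71645056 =0.19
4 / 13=0.31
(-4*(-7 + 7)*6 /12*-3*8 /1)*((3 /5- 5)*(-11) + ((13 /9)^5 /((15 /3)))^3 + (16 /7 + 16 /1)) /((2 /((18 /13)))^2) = 0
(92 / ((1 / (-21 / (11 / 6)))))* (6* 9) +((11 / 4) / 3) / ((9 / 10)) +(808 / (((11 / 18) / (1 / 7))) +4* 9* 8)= -234628789 / 4158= -56428.28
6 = 6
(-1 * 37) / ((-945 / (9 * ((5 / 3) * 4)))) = 2.35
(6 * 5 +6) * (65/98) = 1170/49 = 23.88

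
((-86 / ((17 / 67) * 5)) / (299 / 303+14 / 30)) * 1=-290981 / 6239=-46.64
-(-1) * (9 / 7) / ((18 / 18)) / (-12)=-3 / 28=-0.11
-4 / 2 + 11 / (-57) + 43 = 2326 / 57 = 40.81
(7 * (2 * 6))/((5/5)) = 84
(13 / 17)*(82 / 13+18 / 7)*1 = 808 / 119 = 6.79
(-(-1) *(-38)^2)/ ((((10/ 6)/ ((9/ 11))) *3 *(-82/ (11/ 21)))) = -2166/ 1435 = -1.51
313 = 313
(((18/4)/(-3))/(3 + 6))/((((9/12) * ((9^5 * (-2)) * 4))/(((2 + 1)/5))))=1/3542940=0.00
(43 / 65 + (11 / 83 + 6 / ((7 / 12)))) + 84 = 3590688 / 37765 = 95.08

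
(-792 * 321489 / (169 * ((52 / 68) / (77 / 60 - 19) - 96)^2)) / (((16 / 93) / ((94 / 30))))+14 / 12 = -560649073628211001 / 188547258263520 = -2973.52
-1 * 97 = -97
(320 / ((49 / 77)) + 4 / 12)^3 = 1179926954263 / 9261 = 127408158.33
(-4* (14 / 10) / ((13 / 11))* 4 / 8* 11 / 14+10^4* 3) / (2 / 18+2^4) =17548911 / 9425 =1861.95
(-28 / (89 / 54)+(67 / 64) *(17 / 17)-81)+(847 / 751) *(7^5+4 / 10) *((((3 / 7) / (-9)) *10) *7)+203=-809513976817 / 12833088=-63080.22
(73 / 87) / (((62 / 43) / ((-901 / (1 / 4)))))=-5656478 / 2697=-2097.32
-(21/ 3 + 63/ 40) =-343/ 40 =-8.58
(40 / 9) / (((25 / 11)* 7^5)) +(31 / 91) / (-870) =-156941 / 570261510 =-0.00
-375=-375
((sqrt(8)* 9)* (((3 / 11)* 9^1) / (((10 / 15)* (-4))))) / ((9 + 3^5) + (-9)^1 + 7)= -729* sqrt(2) / 11000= -0.09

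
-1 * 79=-79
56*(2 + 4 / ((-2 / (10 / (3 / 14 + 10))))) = 336 / 143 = 2.35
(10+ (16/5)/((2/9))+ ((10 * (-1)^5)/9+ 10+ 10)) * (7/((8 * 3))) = 3409/270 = 12.63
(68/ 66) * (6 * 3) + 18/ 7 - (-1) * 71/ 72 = 122539/ 5544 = 22.10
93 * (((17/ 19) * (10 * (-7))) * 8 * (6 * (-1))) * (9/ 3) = 838762.11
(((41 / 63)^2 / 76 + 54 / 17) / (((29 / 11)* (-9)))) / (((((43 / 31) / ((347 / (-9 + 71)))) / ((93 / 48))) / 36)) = -1930783428431 / 51156409248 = -37.74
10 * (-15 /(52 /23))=-1725 /26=-66.35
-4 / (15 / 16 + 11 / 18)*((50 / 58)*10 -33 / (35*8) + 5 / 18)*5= -5133496 / 45269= -113.40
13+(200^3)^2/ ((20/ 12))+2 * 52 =38400000000117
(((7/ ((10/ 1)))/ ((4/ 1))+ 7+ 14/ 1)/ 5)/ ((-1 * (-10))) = 847/ 2000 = 0.42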